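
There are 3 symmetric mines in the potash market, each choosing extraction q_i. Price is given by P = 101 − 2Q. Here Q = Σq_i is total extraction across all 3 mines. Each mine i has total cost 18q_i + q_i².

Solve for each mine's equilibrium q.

8.3

A representative mine's profit is π_i = q_i(101 − 2Q) − 18q_i − q_i², with Q = q_i + Σ_{j≠i} q_j.
First-order condition: 83 − 6q_i − 2Σ_{j≠i} q_j = 0.
In a symmetric equilibrium every mine chooses the same q, so Σ_{j≠i} q_j = 2q. The condition becomes 83 − 10q = 0, giving q = 83/10 = 8.3.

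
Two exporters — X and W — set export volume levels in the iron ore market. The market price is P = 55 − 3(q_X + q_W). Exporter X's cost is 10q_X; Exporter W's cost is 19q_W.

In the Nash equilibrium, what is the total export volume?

Exporter X's profit: π = q_X(55 − 3(q_X + q_W)) − 10q_X.
∂π/∂q_X = 45 − 6q_X − 3q_W = 0, so q_X = 7.5 − 0.5q_W.
By the same steps for W: q_W = 6 − 0.5q_X.
Substituting the second reaction function into the first: q_X = 7.5 − 0.5(6 − 0.5q_X), which gives 0.75q_X = 4.5 ⇒ q_X = 6.
Then q_W = 6 − 0.5·6 = 3.
Total export volume: 6 + 3 = 9.

9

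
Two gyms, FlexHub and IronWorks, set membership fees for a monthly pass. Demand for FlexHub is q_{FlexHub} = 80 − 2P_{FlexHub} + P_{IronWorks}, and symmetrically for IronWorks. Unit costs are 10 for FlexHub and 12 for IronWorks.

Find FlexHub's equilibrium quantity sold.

47.2

FlexHub's profit: π = (P_{FlexHub} − 10)(80 − 2P_{FlexHub} + P_{IronWorks}).
∂π/∂P_{FlexHub} = 100 − 4P_{FlexHub} + P_{IronWorks} = 0 ⇒ P_{FlexHub} = 25 + 0.25P_{IronWorks}.
Similarly P_{IronWorks} = 26 + 0.25P_{FlexHub}.
Plugging P_{IronWorks} into FlexHub's best response: P_{FlexHub} = 25 + 0.25(26 + 0.25P_{FlexHub}) ⇒ 0.9375P_{FlexHub} = 31.5, so P_{FlexHub} = 33.6.
Then P_{IronWorks} = 26 + 0.25·33.6 = 34.4.
q_{FlexHub} = 80 − 2·33.6 + 34.4 = 47.2.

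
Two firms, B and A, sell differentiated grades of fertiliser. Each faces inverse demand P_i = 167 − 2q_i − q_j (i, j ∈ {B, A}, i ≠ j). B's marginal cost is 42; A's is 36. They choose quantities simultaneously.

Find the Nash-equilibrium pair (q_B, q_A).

Firm B's profit: π = q_B(167 − 2q_B − q_A) − 42q_B.
∂π/∂q_B = 125 − 4q_B − q_A = 0 ⇒ q_B = 31.25 − 0.25q_A.
Similarly q_A = 32.75 − 0.25q_B.
Plugging q_A into B's best response: q_B = 31.25 − 0.25(32.75 − 0.25q_B) ⇒ 0.9375q_B = 23.0625, so q_B = 24.6.
Then q_A = 32.75 − 0.25·24.6 = 26.6.

24.6, 26.6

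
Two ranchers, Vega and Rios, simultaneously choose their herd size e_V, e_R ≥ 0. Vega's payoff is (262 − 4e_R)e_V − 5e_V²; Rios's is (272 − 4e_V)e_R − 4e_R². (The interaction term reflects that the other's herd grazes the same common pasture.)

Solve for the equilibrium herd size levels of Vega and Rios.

Expanding Vega's payoff: 262e_V − 4e_Re_V − 5e_V².
∂π/∂e_V = 262 − 4e_R − 10e_V = 0, so e_V = 26.2 − 0.4e_R.
Likewise for Rios: e_R = 34 − 0.5e_V.
Substituting the second reaction function into the first: e_V = 26.2 − 0.4(34 − 0.5e_V), which gives 0.8e_V = 12.6 ⇒ e_V = 15.75.
Then e_R = 34 − 0.5·15.75 = 26.125.

15.75, 26.125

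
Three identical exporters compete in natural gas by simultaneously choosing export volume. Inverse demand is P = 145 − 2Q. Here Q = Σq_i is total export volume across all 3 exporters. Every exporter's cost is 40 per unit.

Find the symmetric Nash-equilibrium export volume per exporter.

13.125

A representative exporter's profit is π_i = q_i(145 − 2Q) − 40q_i, with Q = q_i + Σ_{j≠i} q_j.
First-order condition: 105 − 4q_i − 2Σ_{j≠i} q_j = 0.
With identical exporters, set every q_j = q: then 105 − 4q − 4q = 0, i.e. q = 105/8 = 13.125.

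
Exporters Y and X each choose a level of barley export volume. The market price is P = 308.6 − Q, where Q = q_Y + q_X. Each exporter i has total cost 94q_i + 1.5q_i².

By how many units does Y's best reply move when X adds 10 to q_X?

-2

Exporter Y's profit: π = q_Y(308.6 − (q_Y + q_X)) − 94q_Y − 1.5q_Y².
∂π/∂q_Y = 214.6 − 5q_Y − q_X = 0, so q_Y = 42.92 − 0.2q_X.
The reaction-function slope is −0.2, so a 10-unit rise in q_X moves q_Y by −0.2 × 10 = −2. Y's best response falls — the actions are strategic substitutes.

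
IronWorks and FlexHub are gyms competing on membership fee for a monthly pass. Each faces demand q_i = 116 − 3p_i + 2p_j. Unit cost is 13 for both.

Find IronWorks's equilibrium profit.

1989.1875

IronWorks's profit: π = (p_{IronWorks} − 13)(116 − 3p_{IronWorks} + 2p_{FlexHub}).
∂π/∂p_{IronWorks} = 155 − 6p_{IronWorks} + 2p_{FlexHub} = 0 ⇒ p_{IronWorks} = 155/6 + (1/3)p_{FlexHub}.
The game is symmetric, so in equilibrium p_{FlexHub} = p_{IronWorks}: the reaction function gives (2/3)p_{IronWorks} = 155/6, hence p_{IronWorks} = 38.75.
q_{IronWorks} = 116 − 3·38.75 + 2·38.75 = 77.25.
Profit = (38.75 − 13)·77.25 = 1989.1875.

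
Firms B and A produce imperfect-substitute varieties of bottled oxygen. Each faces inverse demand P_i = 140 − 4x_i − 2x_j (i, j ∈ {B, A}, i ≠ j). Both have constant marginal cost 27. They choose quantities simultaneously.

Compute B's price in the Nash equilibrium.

72.2

Firm B's profit: π = x_B(140 − 4x_B − 2x_A) − 27x_B.
∂π/∂x_B = 113 − 8x_B − 2x_A = 0 ⇒ x_B = 14.125 − 0.25x_A.
By symmetry x_A = x_B; substituting into the reaction function, 1.25x_B = 14.125 and x_B = 11.3.
P_B = 140 − 4·11.3 − 2·11.3 = 72.2.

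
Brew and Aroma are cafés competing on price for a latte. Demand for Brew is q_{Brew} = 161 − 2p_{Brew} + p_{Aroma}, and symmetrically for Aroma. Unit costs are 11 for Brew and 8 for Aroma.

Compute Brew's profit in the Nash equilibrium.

Brew's profit: π = (p_{Brew} − 11)(161 − 2p_{Brew} + p_{Aroma}).
∂π/∂p_{Brew} = 183 − 4p_{Brew} + p_{Aroma} = 0 ⇒ p_{Brew} = 45.75 + 0.25p_{Aroma}.
Similarly p_{Aroma} = 44.25 + 0.25p_{Brew}.
Solving the two reaction functions simultaneously: (1 − (0.25)(0.25))p_{Brew} = 45.75 + 0.25·44.25, so 0.9375p_{Brew} = 56.8125 and p_{Brew} = 60.6.
Then p_{Aroma} = 44.25 + 0.25·60.6 = 59.4.
q_{Brew} = 161 − 2·60.6 + 59.4 = 99.2.
Profit = (60.6 − 11)·99.2 = 4920.32.

4920.32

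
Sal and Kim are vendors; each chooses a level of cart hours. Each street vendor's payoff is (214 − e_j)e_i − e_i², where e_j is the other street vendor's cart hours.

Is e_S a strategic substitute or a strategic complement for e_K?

strategic substitutes

Sal's payoff is (214 − e_K)e_S − e_S².
∂π/∂e_S = 214 − e_K − 2e_S = 0, so e_S = 107 − 0.5e_K.
The best-response slope de_S/de_K = −0.5 < 0: the reaction function is downward-sloping, so the choices are strategic substitutes.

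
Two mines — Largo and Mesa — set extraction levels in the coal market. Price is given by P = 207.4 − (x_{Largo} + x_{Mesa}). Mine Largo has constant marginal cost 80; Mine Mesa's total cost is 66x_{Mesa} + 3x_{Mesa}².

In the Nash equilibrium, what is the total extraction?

Mine Largo's profit: π = x_{Largo}(207.4 − (x_{Largo} + x_{Mesa})) − 80x_{Largo}.
∂π/∂x_{Largo} = 127.4 − 2x_{Largo} − x_{Mesa} = 0, so x_{Largo} = 63.7 − 0.5x_{Mesa}.
For Mesa: ∂π/∂x_{Mesa} = 141.4 − 8x_{Mesa} − x_{Largo} = 0 ⇒ x_{Mesa} = 17.675 − 0.125x_{Largo}.
Substituting the second reaction function into the first: x_{Largo} = 63.7 − 0.5(17.675 − 0.125x_{Largo}), which gives 0.9375x_{Largo} = 54.8625 ⇒ x_{Largo} = 58.52.
Then x_{Mesa} = 17.675 − 0.125·58.52 = 10.36.
Total extraction: 58.52 + 10.36 = 68.88.

68.88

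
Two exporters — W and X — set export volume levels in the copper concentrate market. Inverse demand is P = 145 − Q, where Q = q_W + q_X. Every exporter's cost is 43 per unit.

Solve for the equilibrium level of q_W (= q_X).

34

Exporter W's profit: π = q_W(145 − (q_W + q_X)) − 43q_W.
∂π/∂q_W = 102 − 2q_W − q_X = 0, so q_W = 51 − 0.5q_X.
The game is symmetric, so in equilibrium q_X = q_W: the reaction function gives 1.5q_W = 51, hence q_W = 34.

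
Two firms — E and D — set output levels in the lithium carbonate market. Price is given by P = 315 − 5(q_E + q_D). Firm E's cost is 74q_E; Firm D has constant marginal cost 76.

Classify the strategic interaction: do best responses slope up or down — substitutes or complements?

strategic substitutes

Firm E's profit: π = q_E(315 − 5(q_E + q_D)) − 74q_E.
∂π/∂q_E = 241 − 10q_E − 5q_D = 0, so q_E = 24.1 − 0.5q_D.
The best-response slope dq_E/dq_D = −0.5 < 0: the reaction function is downward-sloping, so the choices are strategic substitutes.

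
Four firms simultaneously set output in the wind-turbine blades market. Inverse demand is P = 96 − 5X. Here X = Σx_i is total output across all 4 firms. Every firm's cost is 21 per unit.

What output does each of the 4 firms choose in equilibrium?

3

A representative firm's profit is π_i = x_i(96 − 5X) − 21x_i, with X = x_i + Σ_{j≠i} x_j.
First-order condition: 75 − 10x_i − 5Σ_{j≠i} x_j = 0.
Imposing symmetry (x_j = x for all j) turns Σ_{j≠i} x_j into 3x, so 75 = 25x and x = 3.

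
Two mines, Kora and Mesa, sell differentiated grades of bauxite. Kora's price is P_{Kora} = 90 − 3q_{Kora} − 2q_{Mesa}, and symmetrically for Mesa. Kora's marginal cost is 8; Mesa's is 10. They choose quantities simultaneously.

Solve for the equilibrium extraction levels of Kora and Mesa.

10.375, 9.875

Mine Kora's profit: π = q_{Kora}(90 − 3q_{Kora} − 2q_{Mesa}) − 8q_{Kora}.
∂π/∂q_{Kora} = 82 − 6q_{Kora} − 2q_{Mesa} = 0 ⇒ q_{Kora} = 41/3 − (1/3)q_{Mesa}.
Similarly q_{Mesa} = 40/3 − (1/3)q_{Kora}.
Substituting the second reaction function into the first: q_{Kora} = 41/3 − (1/3)(40/3 − (1/3)q_{Kora}), which gives (8/9)q_{Kora} = 83/9 ⇒ q_{Kora} = 10.375.
Then q_{Mesa} = 40/3 − (1/3)·10.375 = 9.875.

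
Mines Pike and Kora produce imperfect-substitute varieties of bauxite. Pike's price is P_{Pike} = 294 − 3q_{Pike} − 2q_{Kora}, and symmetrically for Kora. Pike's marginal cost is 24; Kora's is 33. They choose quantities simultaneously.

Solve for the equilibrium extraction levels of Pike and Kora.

34.3125, 32.0625

Mine Pike's profit: π = q_{Pike}(294 − 3q_{Pike} − 2q_{Kora}) − 24q_{Pike}.
∂π/∂q_{Pike} = 270 − 6q_{Pike} − 2q_{Kora} = 0 ⇒ q_{Pike} = 45 − (1/3)q_{Kora}.
Similarly q_{Kora} = 43.5 − (1/3)q_{Pike}.
Substituting the second reaction function into the first: q_{Pike} = 45 − (1/3)(43.5 − (1/3)q_{Pike}), which gives (8/9)q_{Pike} = 30.5 ⇒ q_{Pike} = 34.3125.
Then q_{Kora} = 43.5 − (1/3)·34.3125 = 32.0625.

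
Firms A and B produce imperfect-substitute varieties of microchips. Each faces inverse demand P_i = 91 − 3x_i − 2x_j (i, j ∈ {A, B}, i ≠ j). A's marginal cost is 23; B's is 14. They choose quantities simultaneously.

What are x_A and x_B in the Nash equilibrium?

Firm A's profit: π = x_A(91 − 3x_A − 2x_B) − 23x_A.
∂π/∂x_A = 68 − 6x_A − 2x_B = 0 ⇒ x_A = 34/3 − (1/3)x_B.
Similarly x_B = 77/6 − (1/3)x_A.
Solving the two reaction functions simultaneously: (1 − (−1/3)(−1/3))x_A = 34/3 − (1/3)·(77/6), so (8/9)x_A = 127/18 and x_A = 7.9375.
Then x_B = 77/6 − (1/3)·7.9375 = 10.1875.

7.9375, 10.1875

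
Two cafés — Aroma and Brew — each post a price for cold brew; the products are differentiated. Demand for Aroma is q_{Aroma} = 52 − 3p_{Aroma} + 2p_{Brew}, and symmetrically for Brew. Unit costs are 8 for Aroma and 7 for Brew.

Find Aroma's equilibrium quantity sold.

32.4375

Aroma's profit: π = (p_{Aroma} − 8)(52 − 3p_{Aroma} + 2p_{Brew}).
∂π/∂p_{Aroma} = 76 − 6p_{Aroma} + 2p_{Brew} = 0 ⇒ p_{Aroma} = 38/3 + (1/3)p_{Brew}.
Similarly p_{Brew} = 73/6 + (1/3)p_{Aroma}.
Substituting the second reaction function into the first: p_{Aroma} = 38/3 + (1/3)(73/6 + (1/3)p_{Aroma}), which gives (8/9)p_{Aroma} = 301/18 ⇒ p_{Aroma} = 18.8125.
Then p_{Brew} = 73/6 + (1/3)·18.8125 = 18.4375.
q_{Aroma} = 52 − 3·18.8125 + 2·18.4375 = 32.4375.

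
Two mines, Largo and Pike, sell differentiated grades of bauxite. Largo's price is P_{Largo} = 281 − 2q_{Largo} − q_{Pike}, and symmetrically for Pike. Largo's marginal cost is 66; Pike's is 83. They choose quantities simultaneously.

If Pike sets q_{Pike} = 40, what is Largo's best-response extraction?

43.75

Mine Largo's profit: π = q_{Largo}(281 − 2q_{Largo} − q_{Pike}) − 66q_{Largo}.
∂π/∂q_{Largo} = 215 − 4q_{Largo} − q_{Pike} = 0 ⇒ q_{Largo} = 53.75 − 0.25q_{Pike}.
At q_{Pike} = 40: q_{Largo} = 53.75 − 0.25·40 = 43.75.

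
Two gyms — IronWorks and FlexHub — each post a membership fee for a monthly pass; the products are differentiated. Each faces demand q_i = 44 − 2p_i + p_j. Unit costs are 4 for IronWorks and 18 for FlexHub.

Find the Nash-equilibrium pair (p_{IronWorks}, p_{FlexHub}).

IronWorks's profit: π = (p_{IronWorks} − 4)(44 − 2p_{IronWorks} + p_{FlexHub}).
∂π/∂p_{IronWorks} = 52 − 4p_{IronWorks} + p_{FlexHub} = 0 ⇒ p_{IronWorks} = 13 + 0.25p_{FlexHub}.
Similarly p_{FlexHub} = 20 + 0.25p_{IronWorks}.
Plugging p_{FlexHub} into IronWorks's best response: p_{IronWorks} = 13 + 0.25(20 + 0.25p_{IronWorks}) ⇒ 0.9375p_{IronWorks} = 18, so p_{IronWorks} = 19.2.
Then p_{FlexHub} = 20 + 0.25·19.2 = 24.8.

19.2, 24.8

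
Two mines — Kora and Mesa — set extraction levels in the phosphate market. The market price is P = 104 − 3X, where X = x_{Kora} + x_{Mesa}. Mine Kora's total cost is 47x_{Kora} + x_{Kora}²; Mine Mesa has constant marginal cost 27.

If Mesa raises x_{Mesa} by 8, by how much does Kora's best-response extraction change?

Mine Kora's profit: π = x_{Kora}(104 − 3(x_{Kora} + x_{Mesa})) − 47x_{Kora} − x_{Kora}².
∂π/∂x_{Kora} = 57 − 8x_{Kora} − 3x_{Mesa} = 0, so x_{Kora} = 7.125 − 0.375x_{Mesa}.
The reaction-function slope is −0.375, so an 8-unit rise in x_{Mesa} moves x_{Kora} by −0.375 × 8 = −3. Kora's best response falls — the actions are strategic substitutes.

-3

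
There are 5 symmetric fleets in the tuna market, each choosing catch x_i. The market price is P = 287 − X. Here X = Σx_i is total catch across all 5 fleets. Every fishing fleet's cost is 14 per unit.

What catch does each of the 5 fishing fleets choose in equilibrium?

A representative fishing fleet's profit is π_i = x_i(287 − X) − 14x_i, with X = x_i + Σ_{j≠i} x_j.
First-order condition: 273 − 2x_i − Σ_{j≠i} x_j = 0.
Imposing symmetry (x_j = x for all j) turns Σ_{j≠i} x_j into 4x, so 273 = 6x and x = 45.5.

45.5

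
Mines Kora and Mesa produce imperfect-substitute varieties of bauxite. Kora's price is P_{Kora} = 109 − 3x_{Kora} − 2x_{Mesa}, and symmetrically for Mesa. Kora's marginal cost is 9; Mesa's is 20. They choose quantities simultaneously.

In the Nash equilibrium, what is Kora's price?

48.5625

Mine Kora's profit: π = x_{Kora}(109 − 3x_{Kora} − 2x_{Mesa}) − 9x_{Kora}.
∂π/∂x_{Kora} = 100 − 6x_{Kora} − 2x_{Mesa} = 0 ⇒ x_{Kora} = 50/3 − (1/3)x_{Mesa}.
Similarly x_{Mesa} = 89/6 − (1/3)x_{Kora}.
Substituting the second reaction function into the first: x_{Kora} = 50/3 − (1/3)(89/6 − (1/3)x_{Kora}), which gives (8/9)x_{Kora} = 211/18 ⇒ x_{Kora} = 13.1875.
Then x_{Mesa} = 89/6 − (1/3)·13.1875 = 10.4375.
P_{Kora} = 109 − 3·13.1875 − 2·10.4375 = 48.5625.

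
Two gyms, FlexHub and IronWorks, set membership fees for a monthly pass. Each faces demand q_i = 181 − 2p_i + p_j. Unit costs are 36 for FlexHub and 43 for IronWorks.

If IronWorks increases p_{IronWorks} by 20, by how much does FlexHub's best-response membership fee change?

5

FlexHub's profit: π = (p_{FlexHub} − 36)(181 − 2p_{FlexHub} + p_{IronWorks}).
∂π/∂p_{FlexHub} = 253 − 4p_{FlexHub} + p_{IronWorks} = 0 ⇒ p_{FlexHub} = 63.25 + 0.25p_{IronWorks}.
The reaction-function slope is 0.25, so a 20-unit rise in p_{IronWorks} moves p_{FlexHub} by 0.25 × 20 = 5. FlexHub's best response rises — the actions are strategic complements.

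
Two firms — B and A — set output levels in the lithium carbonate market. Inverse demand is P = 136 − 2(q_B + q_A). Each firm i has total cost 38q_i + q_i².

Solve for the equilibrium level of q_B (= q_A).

12.25

Firm B's profit: π = q_B(136 − 2(q_B + q_A)) − 38q_B − q_B².
∂π/∂q_B = 98 − 6q_B − 2q_A = 0, so q_B = 49/3 − (1/3)q_A.
By symmetry q_A = q_B; substituting into the reaction function, (4/3)q_B = 49/3 and q_B = 12.25.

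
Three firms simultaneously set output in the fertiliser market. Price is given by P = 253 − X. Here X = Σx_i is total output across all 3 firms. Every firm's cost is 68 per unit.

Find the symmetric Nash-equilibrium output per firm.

A representative firm's profit is π_i = x_i(253 − X) − 68x_i, with X = x_i + Σ_{j≠i} x_j.
First-order condition: 185 − 2x_i − Σ_{j≠i} x_j = 0.
In a symmetric equilibrium every firm chooses the same x, so Σ_{j≠i} x_j = 2x. The condition becomes 185 − 4x = 0, giving x = 185/4 = 46.25.

46.25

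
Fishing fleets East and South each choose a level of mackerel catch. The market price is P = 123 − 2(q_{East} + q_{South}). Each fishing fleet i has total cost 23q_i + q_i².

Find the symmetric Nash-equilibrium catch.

12.5

Fishing fleet East's profit: π = q_{East}(123 − 2(q_{East} + q_{South})) − 23q_{East} − q_{East}².
∂π/∂q_{East} = 100 − 6q_{East} − 2q_{South} = 0, so q_{East} = 50/3 − (1/3)q_{South}.
Setting q_{East} = q_{South} in the reaction function: q_{East} = 50/3 − (1/3)q_{East}, so q_{East} = (50/3) / (4/3) = 12.5.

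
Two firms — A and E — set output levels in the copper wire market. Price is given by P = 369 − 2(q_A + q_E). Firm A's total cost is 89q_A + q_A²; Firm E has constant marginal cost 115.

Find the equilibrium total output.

78.8

Firm A's profit: π = q_A(369 − 2(q_A + q_E)) − 89q_A − q_A².
∂π/∂q_A = 280 − 6q_A − 2q_E = 0, so q_A = 140/3 − (1/3)q_E.
For E: ∂π/∂q_E = 254 − 4q_E − 2q_A = 0 ⇒ q_E = 63.5 − 0.5q_A.
Solving the two reaction functions simultaneously: (1 − (−1/3)(−0.5))q_A = 140/3 − (1/3)·63.5, so (5/6)q_A = 25.5 and q_A = 30.6.
Then q_E = 63.5 − 0.5·30.6 = 48.2.
Total output: 30.6 + 48.2 = 78.8.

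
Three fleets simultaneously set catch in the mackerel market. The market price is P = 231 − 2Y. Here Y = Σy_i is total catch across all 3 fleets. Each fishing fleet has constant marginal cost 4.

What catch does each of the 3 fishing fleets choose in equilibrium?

28.375

A representative fishing fleet's profit is π_i = y_i(231 − 2Y) − 4y_i, with Y = y_i + Σ_{j≠i} y_j.
First-order condition: 227 − 4y_i − 2Σ_{j≠i} y_j = 0.
In a symmetric equilibrium every fishing fleet chooses the same y, so Σ_{j≠i} y_j = 2y. The condition becomes 227 − 8y = 0, giving y = 227/8 = 28.375.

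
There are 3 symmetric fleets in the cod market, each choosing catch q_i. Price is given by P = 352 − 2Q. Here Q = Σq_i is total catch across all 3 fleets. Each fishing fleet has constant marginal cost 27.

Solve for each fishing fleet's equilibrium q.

A representative fishing fleet's profit is π_i = q_i(352 − 2Q) − 27q_i, with Q = q_i + Σ_{j≠i} q_j.
First-order condition: 325 − 4q_i − 2Σ_{j≠i} q_j = 0.
With identical fishing fleets, set every q_j = q: then 325 − 4q − 4q = 0, i.e. q = 325/8 = 40.625.

40.625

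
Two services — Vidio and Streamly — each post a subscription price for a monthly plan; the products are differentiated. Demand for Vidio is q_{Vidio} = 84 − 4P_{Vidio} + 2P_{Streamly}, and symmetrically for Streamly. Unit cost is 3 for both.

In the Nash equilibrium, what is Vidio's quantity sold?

Vidio's profit: π = (P_{Vidio} − 3)(84 − 4P_{Vidio} + 2P_{Streamly}).
∂π/∂P_{Vidio} = 96 − 8P_{Vidio} + 2P_{Streamly} = 0 ⇒ P_{Vidio} = 12 + 0.25P_{Streamly}.
Setting P_{Vidio} = P_{Streamly} in the reaction function: P_{Vidio} = 12 + 0.25P_{Vidio}, so P_{Vidio} = 12 / 0.75 = 16.
q_{Vidio} = 84 − 4·16 + 2·16 = 52.

52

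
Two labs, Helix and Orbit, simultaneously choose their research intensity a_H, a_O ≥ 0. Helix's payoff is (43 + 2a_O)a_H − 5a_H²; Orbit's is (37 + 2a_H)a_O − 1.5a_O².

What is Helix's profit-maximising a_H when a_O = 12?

6.7

Expanding Helix's payoff: 43a_H + 2a_Oa_H − 5a_H².
∂π/∂a_H = 43 + 2a_O − 10a_H = 0, so a_H = 4.3 + 0.2a_O.
At a_O = 12: a_H = 4.3 + 0.2·12 = 6.7.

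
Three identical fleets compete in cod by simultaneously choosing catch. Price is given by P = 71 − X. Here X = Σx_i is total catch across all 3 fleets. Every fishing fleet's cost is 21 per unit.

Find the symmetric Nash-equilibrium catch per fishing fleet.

12.5

A representative fishing fleet's profit is π_i = x_i(71 − X) − 21x_i, with X = x_i + Σ_{j≠i} x_j.
First-order condition: 50 − 2x_i − Σ_{j≠i} x_j = 0.
Imposing symmetry (x_j = x for all j) turns Σ_{j≠i} x_j into 2x, so 50 = 4x and x = 12.5.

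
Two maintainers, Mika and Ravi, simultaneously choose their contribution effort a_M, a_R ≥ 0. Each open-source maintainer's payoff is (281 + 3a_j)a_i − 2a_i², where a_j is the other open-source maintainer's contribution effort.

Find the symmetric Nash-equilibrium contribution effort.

281

Mika's payoff is (281 + 3a_R)a_M − 2a_M².
∂π/∂a_M = 281 + 3a_R − 4a_M = 0, so a_M = 70.25 + 0.75a_R.
Setting a_M = a_R in the reaction function: a_M = 70.25 + 0.75a_M, so a_M = 70.25 / 0.25 = 281.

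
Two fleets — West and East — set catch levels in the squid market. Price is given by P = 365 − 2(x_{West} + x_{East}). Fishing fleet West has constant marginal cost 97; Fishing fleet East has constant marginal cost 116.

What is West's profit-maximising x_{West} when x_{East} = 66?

34

Fishing fleet West's profit: π = x_{West}(365 − 2(x_{West} + x_{East})) − 97x_{West}.
∂π/∂x_{West} = 268 − 4x_{West} − 2x_{East} = 0, so x_{West} = 67 − 0.5x_{East}.
At x_{East} = 66: x_{West} = 67 − 0.5·66 = 34.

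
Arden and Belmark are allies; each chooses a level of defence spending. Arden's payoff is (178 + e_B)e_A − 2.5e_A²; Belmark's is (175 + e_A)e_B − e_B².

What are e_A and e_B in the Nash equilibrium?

59, 117

Expanding Arden's payoff: 178e_A + e_Be_A − 2.5e_A².
∂π/∂e_A = 178 + e_B − 5e_A = 0, so e_A = 35.6 + 0.2e_B.
Likewise for Belmark: e_B = 87.5 + 0.5e_A.
Solving the two reaction functions simultaneously: (1 − (0.2)(0.5))e_A = 35.6 + 0.2·87.5, so 0.9e_A = 53.1 and e_A = 59.
Then e_B = 87.5 + 0.5·59 = 117.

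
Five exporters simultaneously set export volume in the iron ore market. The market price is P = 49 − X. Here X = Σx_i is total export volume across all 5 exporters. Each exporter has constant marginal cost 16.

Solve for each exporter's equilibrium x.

5.5

A representative exporter's profit is π_i = x_i(49 − X) − 16x_i, with X = x_i + Σ_{j≠i} x_j.
First-order condition: 33 − 2x_i − Σ_{j≠i} x_j = 0.
Imposing symmetry (x_j = x for all j) turns Σ_{j≠i} x_j into 4x, so 33 = 6x and x = 5.5.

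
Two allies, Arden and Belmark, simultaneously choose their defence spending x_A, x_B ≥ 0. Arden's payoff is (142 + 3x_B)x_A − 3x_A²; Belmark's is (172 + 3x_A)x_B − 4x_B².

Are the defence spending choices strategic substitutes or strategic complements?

strategic complements

Expanding Arden's payoff: 142x_A + 3x_Bx_A − 3x_A².
∂π/∂x_A = 142 + 3x_B − 6x_A = 0, so x_A = 71/3 + 0.5x_B.
The best-response slope dx_A/dx_B = 0.5 > 0: the reaction function is upward-sloping, so the choices are strategic complements.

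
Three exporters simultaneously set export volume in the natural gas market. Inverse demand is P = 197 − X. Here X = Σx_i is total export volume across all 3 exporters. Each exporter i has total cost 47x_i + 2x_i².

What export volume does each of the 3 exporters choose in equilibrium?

A representative exporter's profit is π_i = x_i(197 − X) − 47x_i − 2x_i², with X = x_i + Σ_{j≠i} x_j.
First-order condition: 150 − 6x_i − Σ_{j≠i} x_j = 0.
With identical exporters, set every x_j = x: then 150 − 6x − 2x = 0, i.e. x = 150/8 = 18.75.

18.75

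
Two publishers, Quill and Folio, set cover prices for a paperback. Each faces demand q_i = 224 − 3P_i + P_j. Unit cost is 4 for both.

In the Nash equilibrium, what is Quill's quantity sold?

129.6

Quill's profit: π = (P_{Quill} − 4)(224 − 3P_{Quill} + P_{Folio}).
∂π/∂P_{Quill} = 236 − 6P_{Quill} + P_{Folio} = 0 ⇒ P_{Quill} = 118/3 + (1/6)P_{Folio}.
By symmetry P_{Folio} = P_{Quill}; substituting into the reaction function, (5/6)P_{Quill} = 118/3 and P_{Quill} = 47.2.
q_{Quill} = 224 − 3·47.2 + 47.2 = 129.6.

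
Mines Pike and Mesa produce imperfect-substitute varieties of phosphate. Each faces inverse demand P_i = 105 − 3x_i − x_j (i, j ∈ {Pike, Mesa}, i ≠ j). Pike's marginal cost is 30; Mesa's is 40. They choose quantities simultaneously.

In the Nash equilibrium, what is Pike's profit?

Mine Pike's profit: π = x_{Pike}(105 − 3x_{Pike} − x_{Mesa}) − 30x_{Pike}.
∂π/∂x_{Pike} = 75 − 6x_{Pike} − x_{Mesa} = 0 ⇒ x_{Pike} = 12.5 − (1/6)x_{Mesa}.
Similarly x_{Mesa} = 65/6 − (1/6)x_{Pike}.
Solving the two reaction functions simultaneously: (1 − (−1/6)(−1/6))x_{Pike} = 12.5 − (1/6)·(65/6), so (35/36)x_{Pike} = 385/36 and x_{Pike} = 11.
Then x_{Mesa} = 65/6 − (1/6)·11 = 9.
P_{Pike} = 105 − 3·11 − 9 = 63.
Profit = (63 − 30)·11 = 363.

363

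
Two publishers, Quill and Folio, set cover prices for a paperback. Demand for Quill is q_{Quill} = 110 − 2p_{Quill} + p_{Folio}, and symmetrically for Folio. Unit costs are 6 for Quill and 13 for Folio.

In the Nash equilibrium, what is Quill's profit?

2534.72

Quill's profit: π = (p_{Quill} − 6)(110 − 2p_{Quill} + p_{Folio}).
∂π/∂p_{Quill} = 122 − 4p_{Quill} + p_{Folio} = 0 ⇒ p_{Quill} = 30.5 + 0.25p_{Folio}.
Similarly p_{Folio} = 34 + 0.25p_{Quill}.
Plugging p_{Folio} into Quill's best response: p_{Quill} = 30.5 + 0.25(34 + 0.25p_{Quill}) ⇒ 0.9375p_{Quill} = 39, so p_{Quill} = 41.6.
Then p_{Folio} = 34 + 0.25·41.6 = 44.4.
q_{Quill} = 110 − 2·41.6 + 44.4 = 71.2.
Profit = (41.6 − 6)·71.2 = 2534.72.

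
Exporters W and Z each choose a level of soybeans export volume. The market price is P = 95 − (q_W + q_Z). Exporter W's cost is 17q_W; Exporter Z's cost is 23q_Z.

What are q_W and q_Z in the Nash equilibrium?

Exporter W's profit: π = q_W(95 − (q_W + q_Z)) − 17q_W.
∂π/∂q_W = 78 − 2q_W − q_Z = 0, so q_W = 39 − 0.5q_Z.
By the same steps for Z: q_Z = 36 − 0.5q_W.
Substituting the second reaction function into the first: q_W = 39 − 0.5(36 − 0.5q_W), which gives 0.75q_W = 21 ⇒ q_W = 28.
Then q_Z = 36 − 0.5·28 = 22.

28, 22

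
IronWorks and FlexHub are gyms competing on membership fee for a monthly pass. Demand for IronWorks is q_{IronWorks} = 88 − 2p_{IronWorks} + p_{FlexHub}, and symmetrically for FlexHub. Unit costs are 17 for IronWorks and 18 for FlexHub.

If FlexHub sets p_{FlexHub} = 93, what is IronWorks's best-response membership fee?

IronWorks's profit: π = (p_{IronWorks} − 17)(88 − 2p_{IronWorks} + p_{FlexHub}).
∂π/∂p_{IronWorks} = 122 − 4p_{IronWorks} + p_{FlexHub} = 0 ⇒ p_{IronWorks} = 30.5 + 0.25p_{FlexHub}.
At p_{FlexHub} = 93: p_{IronWorks} = 30.5 + 0.25·93 = 53.75.

53.75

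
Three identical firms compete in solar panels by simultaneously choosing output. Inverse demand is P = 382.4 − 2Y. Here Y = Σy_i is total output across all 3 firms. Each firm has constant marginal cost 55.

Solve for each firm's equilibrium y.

A representative firm's profit is π_i = y_i(382.4 − 2Y) − 55y_i, with Y = y_i + Σ_{j≠i} y_j.
First-order condition: 327.4 − 4y_i − 2Σ_{j≠i} y_j = 0.
With identical firms, set every y_j = y: then 327.4 − 4y − 4y = 0, i.e. y = 327.4/8 = 40.925.

40.925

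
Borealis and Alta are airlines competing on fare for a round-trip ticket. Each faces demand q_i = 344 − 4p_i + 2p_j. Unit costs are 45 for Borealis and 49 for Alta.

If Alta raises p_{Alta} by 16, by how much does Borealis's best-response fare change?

Borealis's profit: π = (p_{Borealis} − 45)(344 − 4p_{Borealis} + 2p_{Alta}).
∂π/∂p_{Borealis} = 524 − 8p_{Borealis} + 2p_{Alta} = 0 ⇒ p_{Borealis} = 65.5 + 0.25p_{Alta}.
The reaction-function slope is 0.25, so a 16-unit rise in p_{Alta} moves p_{Borealis} by 0.25 × 16 = 4. Borealis's best response rises — the actions are strategic complements.

4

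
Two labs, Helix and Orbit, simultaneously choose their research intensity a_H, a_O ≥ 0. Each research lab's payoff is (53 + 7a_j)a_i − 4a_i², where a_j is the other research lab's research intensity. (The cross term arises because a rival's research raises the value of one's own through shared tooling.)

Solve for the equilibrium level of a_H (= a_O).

Helix's payoff is (53 + 7a_O)a_H − 4a_H².
∂π/∂a_H = 53 + 7a_O − 8a_H = 0, so a_H = 6.625 + 0.875a_O.
Setting a_H = a_O in the reaction function: a_H = 6.625 + 0.875a_H, so a_H = 6.625 / 0.125 = 53.

53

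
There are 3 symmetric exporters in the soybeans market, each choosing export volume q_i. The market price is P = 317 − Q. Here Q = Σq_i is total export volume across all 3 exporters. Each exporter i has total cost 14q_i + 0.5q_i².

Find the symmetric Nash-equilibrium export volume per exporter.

A representative exporter's profit is π_i = q_i(317 − Q) − 14q_i − 0.5q_i², with Q = q_i + Σ_{j≠i} q_j.
First-order condition: 303 − 3q_i − Σ_{j≠i} q_j = 0.
With identical exporters, set every q_j = q: then 303 − 3q − 2q = 0, i.e. q = 303/5 = 60.6.

60.6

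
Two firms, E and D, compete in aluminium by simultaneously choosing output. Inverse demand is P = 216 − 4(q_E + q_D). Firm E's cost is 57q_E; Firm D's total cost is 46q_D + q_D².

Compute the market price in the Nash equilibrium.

Firm E's profit: π = q_E(216 − 4(q_E + q_D)) − 57q_E.
∂π/∂q_E = 159 − 8q_E − 4q_D = 0, so q_E = 19.875 − 0.5q_D.
For D: ∂π/∂q_D = 170 − 10q_D − 4q_E = 0 ⇒ q_D = 17 − 0.4q_E.
Solving the two reaction functions simultaneously: (1 − (−0.5)(−0.4))q_E = 19.875 − 0.5·17, so 0.8q_E = 11.375 and q_E = 455/32.
Then q_D = 17 − 0.4·(455/32) = 11.3125.
Equilibrium price: P = 216 − 4·(817/32) = 113.875.

113.875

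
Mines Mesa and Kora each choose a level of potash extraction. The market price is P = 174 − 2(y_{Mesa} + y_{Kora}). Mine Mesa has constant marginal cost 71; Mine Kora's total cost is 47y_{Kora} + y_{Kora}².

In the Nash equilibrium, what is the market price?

107.4

Mine Mesa's profit: π = y_{Mesa}(174 − 2(y_{Mesa} + y_{Kora})) − 71y_{Mesa}.
∂π/∂y_{Mesa} = 103 − 4y_{Mesa} − 2y_{Kora} = 0, so y_{Mesa} = 25.75 − 0.5y_{Kora}.
For Kora: ∂π/∂y_{Kora} = 127 − 6y_{Kora} − 2y_{Mesa} = 0 ⇒ y_{Kora} = 127/6 − (1/3)y_{Mesa}.
Solving the two reaction functions simultaneously: (1 − (−0.5)(−1/3))y_{Mesa} = 25.75 − 0.5·(127/6), so (5/6)y_{Mesa} = 91/6 and y_{Mesa} = 18.2.
Then y_{Kora} = 127/6 − (1/3)·18.2 = 15.1.
Equilibrium price: P = 174 − 2·33.3 = 107.4.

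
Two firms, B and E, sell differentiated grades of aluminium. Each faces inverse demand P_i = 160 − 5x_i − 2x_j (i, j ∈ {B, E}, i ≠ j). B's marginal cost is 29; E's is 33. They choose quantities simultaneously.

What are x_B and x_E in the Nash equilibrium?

Firm B's profit: π = x_B(160 − 5x_B − 2x_E) − 29x_B.
∂π/∂x_B = 131 − 10x_B − 2x_E = 0 ⇒ x_B = 13.1 − 0.2x_E.
Similarly x_E = 12.7 − 0.2x_B.
Plugging x_E into B's best response: x_B = 13.1 − 0.2(12.7 − 0.2x_B) ⇒ 0.96x_B = 10.56, so x_B = 11.
Then x_E = 12.7 − 0.2·11 = 10.5.

11, 10.5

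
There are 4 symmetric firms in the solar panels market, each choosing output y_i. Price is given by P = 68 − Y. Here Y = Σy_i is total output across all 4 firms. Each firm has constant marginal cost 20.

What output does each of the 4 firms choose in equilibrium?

9.6

A representative firm's profit is π_i = y_i(68 − Y) − 20y_i, with Y = y_i + Σ_{j≠i} y_j.
First-order condition: 48 − 2y_i − Σ_{j≠i} y_j = 0.
In a symmetric equilibrium every firm chooses the same y, so Σ_{j≠i} y_j = 3y. The condition becomes 48 − 5y = 0, giving y = 48/5 = 9.6.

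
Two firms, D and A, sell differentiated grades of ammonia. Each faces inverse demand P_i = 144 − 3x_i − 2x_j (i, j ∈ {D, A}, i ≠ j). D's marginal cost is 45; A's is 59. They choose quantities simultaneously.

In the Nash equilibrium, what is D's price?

84.75

Firm D's profit: π = x_D(144 − 3x_D − 2x_A) − 45x_D.
∂π/∂x_D = 99 − 6x_D − 2x_A = 0 ⇒ x_D = 16.5 − (1/3)x_A.
Similarly x_A = 85/6 − (1/3)x_D.
Solving the two reaction functions simultaneously: (1 − (−1/3)(−1/3))x_D = 16.5 − (1/3)·(85/6), so (8/9)x_D = 106/9 and x_D = 13.25.
Then x_A = 85/6 − (1/3)·13.25 = 9.75.
P_D = 144 − 3·13.25 − 2·9.75 = 84.75.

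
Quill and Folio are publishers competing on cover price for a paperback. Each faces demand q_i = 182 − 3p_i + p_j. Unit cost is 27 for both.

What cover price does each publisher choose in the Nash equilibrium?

52.6

Quill's profit: π = (p_{Quill} − 27)(182 − 3p_{Quill} + p_{Folio}).
∂π/∂p_{Quill} = 263 − 6p_{Quill} + p_{Folio} = 0 ⇒ p_{Quill} = 263/6 + (1/6)p_{Folio}.
Setting p_{Quill} = p_{Folio} in the reaction function: p_{Quill} = 263/6 + (1/6)p_{Quill}, so p_{Quill} = (263/6) / (5/6) = 52.6.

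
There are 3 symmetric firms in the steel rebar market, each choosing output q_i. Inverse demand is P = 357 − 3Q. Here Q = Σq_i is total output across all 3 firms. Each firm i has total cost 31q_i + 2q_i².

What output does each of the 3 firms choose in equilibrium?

20.375

A representative firm's profit is π_i = q_i(357 − 3Q) − 31q_i − 2q_i², with Q = q_i + Σ_{j≠i} q_j.
First-order condition: 326 − 10q_i − 3Σ_{j≠i} q_j = 0.
In a symmetric equilibrium every firm chooses the same q, so Σ_{j≠i} q_j = 2q. The condition becomes 326 − 16q = 0, giving q = 326/16 = 20.375.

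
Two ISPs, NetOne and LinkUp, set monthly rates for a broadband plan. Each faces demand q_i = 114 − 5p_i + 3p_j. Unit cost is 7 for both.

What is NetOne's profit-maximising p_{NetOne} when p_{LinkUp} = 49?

29.6

NetOne's profit: π = (p_{NetOne} − 7)(114 − 5p_{NetOne} + 3p_{LinkUp}).
∂π/∂p_{NetOne} = 149 − 10p_{NetOne} + 3p_{LinkUp} = 0 ⇒ p_{NetOne} = 14.9 + 0.3p_{LinkUp}.
At p_{LinkUp} = 49: p_{NetOne} = 14.9 + 0.3·49 = 29.6.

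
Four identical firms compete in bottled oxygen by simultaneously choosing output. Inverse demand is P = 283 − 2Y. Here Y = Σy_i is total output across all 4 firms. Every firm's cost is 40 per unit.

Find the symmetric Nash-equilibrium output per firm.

A representative firm's profit is π_i = y_i(283 − 2Y) − 40y_i, with Y = y_i + Σ_{j≠i} y_j.
First-order condition: 243 − 4y_i − 2Σ_{j≠i} y_j = 0.
Imposing symmetry (y_j = y for all j) turns Σ_{j≠i} y_j into 3y, so 243 = 10y and y = 24.3.

24.3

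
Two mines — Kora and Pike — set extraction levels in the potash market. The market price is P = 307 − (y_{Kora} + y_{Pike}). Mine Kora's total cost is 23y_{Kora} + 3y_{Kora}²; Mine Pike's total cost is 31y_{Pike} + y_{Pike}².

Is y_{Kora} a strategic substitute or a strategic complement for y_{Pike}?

Mine Kora's profit: π = y_{Kora}(307 − (y_{Kora} + y_{Pike})) − 23y_{Kora} − 3y_{Kora}².
∂π/∂y_{Kora} = 284 − 8y_{Kora} − y_{Pike} = 0, so y_{Kora} = 35.5 − 0.125y_{Pike}.
The best-response slope dy_{Kora}/dy_{Pike} = −0.125 < 0: the reaction function is downward-sloping, so the choices are strategic substitutes.

strategic substitutes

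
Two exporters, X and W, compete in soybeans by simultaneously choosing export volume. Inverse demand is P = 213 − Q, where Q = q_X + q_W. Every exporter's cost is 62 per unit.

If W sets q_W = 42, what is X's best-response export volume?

Exporter X's profit: π = q_X(213 − (q_X + q_W)) − 62q_X.
∂π/∂q_X = 151 − 2q_X − q_W = 0, so q_X = 75.5 − 0.5q_W.
At q_W = 42: q_X = 75.5 − 0.5·42 = 54.5.

54.5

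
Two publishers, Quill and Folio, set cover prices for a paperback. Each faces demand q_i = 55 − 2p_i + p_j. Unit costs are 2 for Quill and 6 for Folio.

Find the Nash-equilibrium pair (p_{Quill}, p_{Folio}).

Quill's profit: π = (p_{Quill} − 2)(55 − 2p_{Quill} + p_{Folio}).
∂π/∂p_{Quill} = 59 − 4p_{Quill} + p_{Folio} = 0 ⇒ p_{Quill} = 14.75 + 0.25p_{Folio}.
Similarly p_{Folio} = 16.75 + 0.25p_{Quill}.
Substituting the second reaction function into the first: p_{Quill} = 14.75 + 0.25(16.75 + 0.25p_{Quill}), which gives 0.9375p_{Quill} = 18.9375 ⇒ p_{Quill} = 20.2.
Then p_{Folio} = 16.75 + 0.25·20.2 = 21.8.

20.2, 21.8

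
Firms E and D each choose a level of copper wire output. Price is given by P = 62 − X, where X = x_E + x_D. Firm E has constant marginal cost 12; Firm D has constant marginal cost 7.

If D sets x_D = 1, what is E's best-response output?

24.5

Firm E's profit: π = x_E(62 − (x_E + x_D)) − 12x_E.
∂π/∂x_E = 50 − 2x_E − x_D = 0, so x_E = 25 − 0.5x_D.
At x_D = 1: x_E = 25 − 0.5·1 = 24.5.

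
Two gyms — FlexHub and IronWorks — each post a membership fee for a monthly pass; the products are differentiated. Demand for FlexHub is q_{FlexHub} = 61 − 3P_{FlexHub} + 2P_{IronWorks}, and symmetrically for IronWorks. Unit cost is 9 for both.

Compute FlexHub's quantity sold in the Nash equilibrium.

FlexHub's profit: π = (P_{FlexHub} − 9)(61 − 3P_{FlexHub} + 2P_{IronWorks}).
∂π/∂P_{FlexHub} = 88 − 6P_{FlexHub} + 2P_{IronWorks} = 0 ⇒ P_{FlexHub} = 44/3 + (1/3)P_{IronWorks}.
Setting P_{FlexHub} = P_{IronWorks} in the reaction function: P_{FlexHub} = 44/3 + (1/3)P_{FlexHub}, so P_{FlexHub} = (44/3) / (2/3) = 22.
q_{FlexHub} = 61 − 3·22 + 2·22 = 39.

39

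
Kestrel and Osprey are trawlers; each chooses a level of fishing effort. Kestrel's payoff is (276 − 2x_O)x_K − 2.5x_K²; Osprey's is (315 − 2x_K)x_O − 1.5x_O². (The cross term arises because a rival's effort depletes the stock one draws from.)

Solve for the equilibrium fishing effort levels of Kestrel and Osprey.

18, 93

Expanding Kestrel's payoff: 276x_K − 2x_Ox_K − 2.5x_K².
∂π/∂x_K = 276 − 2x_O − 5x_K = 0, so x_K = 55.2 − 0.4x_O.
Likewise for Osprey: x_O = 105 − (2/3)x_K.
Solving the two reaction functions simultaneously: (1 − (−0.4)(−2/3))x_K = 55.2 − 0.4·105, so (11/15)x_K = 13.2 and x_K = 18.
Then x_O = 105 − (2/3)·18 = 93.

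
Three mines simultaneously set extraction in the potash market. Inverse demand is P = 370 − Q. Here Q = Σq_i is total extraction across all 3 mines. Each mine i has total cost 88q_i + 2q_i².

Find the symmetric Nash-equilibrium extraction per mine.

A representative mine's profit is π_i = q_i(370 − Q) − 88q_i − 2q_i², with Q = q_i + Σ_{j≠i} q_j.
First-order condition: 282 − 6q_i − Σ_{j≠i} q_j = 0.
In a symmetric equilibrium every mine chooses the same q, so Σ_{j≠i} q_j = 2q. The condition becomes 282 − 8q = 0, giving q = 282/8 = 35.25.

35.25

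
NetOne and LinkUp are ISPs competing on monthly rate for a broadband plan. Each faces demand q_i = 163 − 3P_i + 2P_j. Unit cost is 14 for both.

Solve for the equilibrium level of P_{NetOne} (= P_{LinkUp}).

NetOne's profit: π = (P_{NetOne} − 14)(163 − 3P_{NetOne} + 2P_{LinkUp}).
∂π/∂P_{NetOne} = 205 − 6P_{NetOne} + 2P_{LinkUp} = 0 ⇒ P_{NetOne} = 205/6 + (1/3)P_{LinkUp}.
By symmetry P_{LinkUp} = P_{NetOne}; substituting into the reaction function, (2/3)P_{NetOne} = 205/6 and P_{NetOne} = 51.25.

51.25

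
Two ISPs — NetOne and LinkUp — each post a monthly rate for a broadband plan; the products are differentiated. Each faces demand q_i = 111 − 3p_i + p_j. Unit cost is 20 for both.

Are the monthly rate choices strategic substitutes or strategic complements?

strategic complements

NetOne's profit: π = (p_{NetOne} − 20)(111 − 3p_{NetOne} + p_{LinkUp}).
∂π/∂p_{NetOne} = 171 − 6p_{NetOne} + p_{LinkUp} = 0 ⇒ p_{NetOne} = 28.5 + (1/6)p_{LinkUp}.
The best-response slope dp_{NetOne}/dp_{LinkUp} = 1/6 > 0: the reaction function is upward-sloping, so the choices are strategic complements.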